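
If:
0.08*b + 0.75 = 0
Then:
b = -9.38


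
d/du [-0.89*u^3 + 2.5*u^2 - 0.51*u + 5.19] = -2.67*u^2 + 5.0*u - 0.51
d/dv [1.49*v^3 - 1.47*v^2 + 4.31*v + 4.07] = 4.47*v^2 - 2.94*v + 4.31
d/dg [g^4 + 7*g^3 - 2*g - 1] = 4*g^3 + 21*g^2 - 2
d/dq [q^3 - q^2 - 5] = q*(3*q - 2)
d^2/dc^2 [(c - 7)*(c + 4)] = 2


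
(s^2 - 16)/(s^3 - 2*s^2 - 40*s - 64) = (s - 4)/(s^2 - 6*s - 16)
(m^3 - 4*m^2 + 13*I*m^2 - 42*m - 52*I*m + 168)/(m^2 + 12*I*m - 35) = (m^2 + m*(-4 + 6*I) - 24*I)/(m + 5*I)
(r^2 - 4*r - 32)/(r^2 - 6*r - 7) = (-r^2 + 4*r + 32)/(-r^2 + 6*r + 7)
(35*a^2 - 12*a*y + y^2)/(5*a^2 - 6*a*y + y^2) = (-7*a + y)/(-a + y)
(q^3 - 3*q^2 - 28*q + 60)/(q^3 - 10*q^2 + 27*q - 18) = (q^2 + 3*q - 10)/(q^2 - 4*q + 3)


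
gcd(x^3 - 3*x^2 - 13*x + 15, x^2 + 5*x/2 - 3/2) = x + 3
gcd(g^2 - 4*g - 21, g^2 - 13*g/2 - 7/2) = g - 7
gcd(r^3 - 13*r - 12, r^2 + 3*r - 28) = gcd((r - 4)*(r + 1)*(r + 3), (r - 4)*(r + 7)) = r - 4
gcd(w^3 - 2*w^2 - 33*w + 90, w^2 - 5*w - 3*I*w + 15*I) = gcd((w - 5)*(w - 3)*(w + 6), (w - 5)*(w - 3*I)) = w - 5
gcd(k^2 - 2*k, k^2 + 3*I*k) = k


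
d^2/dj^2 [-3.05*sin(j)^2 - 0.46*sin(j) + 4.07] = 0.46*sin(j) - 6.1*cos(2*j)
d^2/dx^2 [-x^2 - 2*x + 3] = -2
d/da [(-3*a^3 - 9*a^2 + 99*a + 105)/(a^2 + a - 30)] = 3*(-a^2 - 12*a - 41)/(a^2 + 12*a + 36)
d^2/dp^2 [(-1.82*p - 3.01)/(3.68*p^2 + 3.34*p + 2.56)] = (-(1.82*p + 3.01)*(7.36*p + 3.34)*(14.72*p + 6.68) + (40.1856*p + 34.3112)*(3.68*p^2 + 3.34*p + 2.56))/(3.68*p^2 + 3.34*p + 2.56)^3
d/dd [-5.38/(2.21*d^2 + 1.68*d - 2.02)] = (23.7796*d + 9.0384)/(2.21*d^2 + 1.68*d - 2.02)^2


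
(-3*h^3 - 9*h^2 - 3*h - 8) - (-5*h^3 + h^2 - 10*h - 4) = 2*h^3 - 10*h^2 + 7*h - 4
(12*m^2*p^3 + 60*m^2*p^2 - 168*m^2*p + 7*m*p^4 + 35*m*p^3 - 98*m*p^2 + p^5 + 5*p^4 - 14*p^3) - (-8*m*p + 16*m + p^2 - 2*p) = 12*m^2*p^3 + 60*m^2*p^2 - 168*m^2*p + 7*m*p^4 + 35*m*p^3 - 98*m*p^2 + 8*m*p - 16*m + p^5 + 5*p^4 - 14*p^3 - p^2 + 2*p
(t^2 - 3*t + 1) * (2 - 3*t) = -3*t^3 + 11*t^2 - 9*t + 2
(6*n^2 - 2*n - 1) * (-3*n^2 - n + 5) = -18*n^4 + 35*n^2 - 9*n - 5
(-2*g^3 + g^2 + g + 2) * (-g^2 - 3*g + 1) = 2*g^5 + 5*g^4 - 6*g^3 - 4*g^2 - 5*g + 2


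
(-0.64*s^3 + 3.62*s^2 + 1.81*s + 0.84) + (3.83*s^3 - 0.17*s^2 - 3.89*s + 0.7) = 3.19*s^3 + 3.45*s^2 - 2.08*s + 1.54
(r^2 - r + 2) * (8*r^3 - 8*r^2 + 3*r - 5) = 8*r^5 - 16*r^4 + 27*r^3 - 24*r^2 + 11*r - 10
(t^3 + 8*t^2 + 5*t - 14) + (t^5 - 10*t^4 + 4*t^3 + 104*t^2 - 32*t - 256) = t^5 - 10*t^4 + 5*t^3 + 112*t^2 - 27*t - 270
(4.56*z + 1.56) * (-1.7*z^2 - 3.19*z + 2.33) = -7.752*z^3 - 17.1984*z^2 + 5.6484*z + 3.6348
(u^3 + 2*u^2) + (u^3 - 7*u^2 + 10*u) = 2*u^3 - 5*u^2 + 10*u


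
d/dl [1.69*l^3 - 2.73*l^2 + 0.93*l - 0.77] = 5.07*l^2 - 5.46*l + 0.93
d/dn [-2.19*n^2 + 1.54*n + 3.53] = 1.54 - 4.38*n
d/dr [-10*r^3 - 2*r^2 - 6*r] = -30*r^2 - 4*r - 6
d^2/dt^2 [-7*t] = 0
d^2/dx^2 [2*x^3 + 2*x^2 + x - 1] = 12*x + 4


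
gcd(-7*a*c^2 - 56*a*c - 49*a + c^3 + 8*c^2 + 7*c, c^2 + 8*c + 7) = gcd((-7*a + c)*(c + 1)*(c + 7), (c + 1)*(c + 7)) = c^2 + 8*c + 7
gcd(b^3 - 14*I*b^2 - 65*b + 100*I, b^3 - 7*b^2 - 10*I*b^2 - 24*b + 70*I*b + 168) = b - 4*I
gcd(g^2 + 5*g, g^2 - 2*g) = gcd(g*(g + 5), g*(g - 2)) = g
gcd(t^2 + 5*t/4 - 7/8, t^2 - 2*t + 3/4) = t - 1/2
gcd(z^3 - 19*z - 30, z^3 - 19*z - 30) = z^3 - 19*z - 30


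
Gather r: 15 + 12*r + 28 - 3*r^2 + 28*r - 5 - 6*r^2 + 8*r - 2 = -9*r^2 + 48*r + 36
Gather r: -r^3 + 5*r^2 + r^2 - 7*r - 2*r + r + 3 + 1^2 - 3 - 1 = -r^3 + 6*r^2 - 8*r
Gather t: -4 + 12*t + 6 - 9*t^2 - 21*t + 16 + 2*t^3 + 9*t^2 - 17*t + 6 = 2*t^3 - 26*t + 24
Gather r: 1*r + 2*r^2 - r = 2*r^2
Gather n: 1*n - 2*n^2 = -2*n^2 + n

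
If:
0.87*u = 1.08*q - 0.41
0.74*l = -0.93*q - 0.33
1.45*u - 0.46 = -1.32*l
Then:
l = -15.87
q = 12.28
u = 14.77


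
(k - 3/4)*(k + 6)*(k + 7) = k^3 + 49*k^2/4 + 129*k/4 - 63/2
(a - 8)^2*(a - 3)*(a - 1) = a^4 - 20*a^3 + 131*a^2 - 304*a + 192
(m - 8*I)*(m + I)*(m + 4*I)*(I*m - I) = I*m^4 + 3*m^3 - I*m^3 - 3*m^2 + 36*I*m^2 - 32*m - 36*I*m + 32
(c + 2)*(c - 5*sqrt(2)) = c^2 - 5*sqrt(2)*c + 2*c - 10*sqrt(2)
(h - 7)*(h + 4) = h^2 - 3*h - 28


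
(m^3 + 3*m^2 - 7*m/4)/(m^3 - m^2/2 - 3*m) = (-4*m^2 - 12*m + 7)/(2*(-2*m^2 + m + 6))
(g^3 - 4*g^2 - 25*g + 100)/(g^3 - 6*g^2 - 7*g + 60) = (g + 5)/(g + 3)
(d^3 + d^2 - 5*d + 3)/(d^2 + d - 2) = (d^2 + 2*d - 3)/(d + 2)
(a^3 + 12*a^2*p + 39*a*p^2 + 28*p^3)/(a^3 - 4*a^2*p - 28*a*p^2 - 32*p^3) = (-a^3 - 12*a^2*p - 39*a*p^2 - 28*p^3)/(-a^3 + 4*a^2*p + 28*a*p^2 + 32*p^3)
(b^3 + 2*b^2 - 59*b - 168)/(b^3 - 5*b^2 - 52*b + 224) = (b + 3)/(b - 4)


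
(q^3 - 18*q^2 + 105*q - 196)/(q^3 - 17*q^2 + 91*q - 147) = (q - 4)/(q - 3)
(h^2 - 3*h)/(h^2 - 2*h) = (h - 3)/(h - 2)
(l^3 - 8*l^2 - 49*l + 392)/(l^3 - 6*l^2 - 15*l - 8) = (l^2 - 49)/(l^2 + 2*l + 1)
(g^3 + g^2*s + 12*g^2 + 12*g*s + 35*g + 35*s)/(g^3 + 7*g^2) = 1 + s/g + 5/g + 5*s/g^2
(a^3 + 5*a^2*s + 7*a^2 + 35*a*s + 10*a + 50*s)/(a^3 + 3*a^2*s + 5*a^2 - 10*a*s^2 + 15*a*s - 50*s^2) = (-a - 2)/(-a + 2*s)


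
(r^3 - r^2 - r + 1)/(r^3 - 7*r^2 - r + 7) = (r - 1)/(r - 7)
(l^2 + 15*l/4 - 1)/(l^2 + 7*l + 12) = (l - 1/4)/(l + 3)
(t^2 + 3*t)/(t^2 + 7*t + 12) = t/(t + 4)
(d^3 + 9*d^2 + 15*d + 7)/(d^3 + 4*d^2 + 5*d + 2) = (d + 7)/(d + 2)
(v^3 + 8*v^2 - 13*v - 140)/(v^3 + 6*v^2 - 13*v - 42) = (v^2 + v - 20)/(v^2 - v - 6)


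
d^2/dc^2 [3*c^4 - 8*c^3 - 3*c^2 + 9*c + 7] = 36*c^2 - 48*c - 6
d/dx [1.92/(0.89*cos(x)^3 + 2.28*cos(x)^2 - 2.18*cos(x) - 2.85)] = (5.1264*cos(x)^2 + 8.7552*cos(x) - 4.1856)*sin(x)/(0.89*cos(x)^3 + 2.28*cos(x)^2 - 2.18*cos(x) - 2.85)^2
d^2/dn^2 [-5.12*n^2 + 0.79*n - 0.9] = -10.2400000000000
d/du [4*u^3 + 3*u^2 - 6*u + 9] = 12*u^2 + 6*u - 6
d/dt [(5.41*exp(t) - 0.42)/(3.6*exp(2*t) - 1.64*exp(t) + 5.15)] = (-19.476*exp(2*t) + 3.024*exp(t) + 27.1727)*exp(t)/(12.96*exp(4*t) - 11.808*exp(3*t) + 39.7696*exp(2*t) - 16.892*exp(t) + 26.5225)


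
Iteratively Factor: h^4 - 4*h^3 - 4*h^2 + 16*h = (h + 2)*(h^3 - 6*h^2 + 8*h) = h*(h + 2)*(h^2 - 6*h + 8) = h*(h - 4)*(h + 2)*(h - 2)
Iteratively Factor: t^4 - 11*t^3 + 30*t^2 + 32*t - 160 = (t + 2)*(t^3 - 13*t^2 + 56*t - 80) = (t - 4)*(t + 2)*(t^2 - 9*t + 20) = (t - 5)*(t - 4)*(t + 2)*(t - 4)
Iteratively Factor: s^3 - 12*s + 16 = (s + 4)*(s^2 - 4*s + 4) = (s - 2)*(s + 4)*(s - 2)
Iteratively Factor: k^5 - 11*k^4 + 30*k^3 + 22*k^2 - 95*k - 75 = (k + 1)*(k^4 - 12*k^3 + 42*k^2 - 20*k - 75) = (k - 5)*(k + 1)*(k^3 - 7*k^2 + 7*k + 15) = (k - 5)*(k - 3)*(k + 1)*(k^2 - 4*k - 5) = (k - 5)*(k - 3)*(k + 1)^2*(k - 5)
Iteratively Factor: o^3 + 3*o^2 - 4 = (o + 2)*(o^2 + o - 2) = (o - 1)*(o + 2)*(o + 2)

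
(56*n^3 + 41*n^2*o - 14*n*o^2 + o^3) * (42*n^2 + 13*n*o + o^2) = 2352*n^5 + 2450*n^4*o + n^3*o^2 - 99*n^2*o^3 - n*o^4 + o^5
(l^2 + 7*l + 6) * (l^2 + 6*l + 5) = l^4 + 13*l^3 + 53*l^2 + 71*l + 30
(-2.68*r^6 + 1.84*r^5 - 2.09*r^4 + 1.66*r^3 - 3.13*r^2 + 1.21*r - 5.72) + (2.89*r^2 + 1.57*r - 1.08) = -2.68*r^6 + 1.84*r^5 - 2.09*r^4 + 1.66*r^3 - 0.24*r^2 + 2.78*r - 6.8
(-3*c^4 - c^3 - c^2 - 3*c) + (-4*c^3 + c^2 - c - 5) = -3*c^4 - 5*c^3 - 4*c - 5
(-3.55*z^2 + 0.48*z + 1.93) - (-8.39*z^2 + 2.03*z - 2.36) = 4.84*z^2 - 1.55*z + 4.29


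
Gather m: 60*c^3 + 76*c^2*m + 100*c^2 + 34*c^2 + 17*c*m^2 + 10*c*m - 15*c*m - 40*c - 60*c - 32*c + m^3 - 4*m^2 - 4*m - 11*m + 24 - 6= 60*c^3 + 134*c^2 - 132*c + m^3 + m^2*(17*c - 4) + m*(76*c^2 - 5*c - 15) + 18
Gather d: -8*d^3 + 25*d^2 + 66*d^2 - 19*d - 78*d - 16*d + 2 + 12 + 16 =-8*d^3 + 91*d^2 - 113*d + 30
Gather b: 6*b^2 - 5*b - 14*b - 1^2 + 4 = 6*b^2 - 19*b + 3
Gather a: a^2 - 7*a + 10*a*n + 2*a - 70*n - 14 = a^2 + a*(10*n - 5) - 70*n - 14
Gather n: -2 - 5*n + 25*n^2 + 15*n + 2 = 25*n^2 + 10*n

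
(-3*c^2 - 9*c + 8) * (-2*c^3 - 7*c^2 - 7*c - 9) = 6*c^5 + 39*c^4 + 68*c^3 + 34*c^2 + 25*c - 72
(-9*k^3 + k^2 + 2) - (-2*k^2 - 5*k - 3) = -9*k^3 + 3*k^2 + 5*k + 5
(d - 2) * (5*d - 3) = 5*d^2 - 13*d + 6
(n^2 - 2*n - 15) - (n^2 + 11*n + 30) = -13*n - 45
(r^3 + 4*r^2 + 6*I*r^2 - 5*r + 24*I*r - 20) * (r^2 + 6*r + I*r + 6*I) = r^5 + 10*r^4 + 7*I*r^4 + 13*r^3 + 70*I*r^3 - 110*r^2 + 163*I*r^2 - 264*r - 50*I*r - 120*I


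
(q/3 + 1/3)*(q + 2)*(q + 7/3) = q^3/3 + 16*q^2/9 + 3*q + 14/9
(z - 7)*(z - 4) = z^2 - 11*z + 28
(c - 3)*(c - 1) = c^2 - 4*c + 3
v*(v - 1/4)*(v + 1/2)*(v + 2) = v^4 + 9*v^3/4 + 3*v^2/8 - v/4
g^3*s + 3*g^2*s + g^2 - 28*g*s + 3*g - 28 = (g - 4)*(g + 7)*(g*s + 1)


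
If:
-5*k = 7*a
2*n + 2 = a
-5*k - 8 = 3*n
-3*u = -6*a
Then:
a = 10/11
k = -14/11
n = -6/11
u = 20/11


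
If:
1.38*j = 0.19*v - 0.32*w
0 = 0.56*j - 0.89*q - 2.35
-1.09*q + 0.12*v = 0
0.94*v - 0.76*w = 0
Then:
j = 1.93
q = -1.43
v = -12.95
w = -16.02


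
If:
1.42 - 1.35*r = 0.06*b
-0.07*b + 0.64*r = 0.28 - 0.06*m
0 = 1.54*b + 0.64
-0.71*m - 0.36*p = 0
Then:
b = -0.42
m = -7.23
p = 14.27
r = 1.07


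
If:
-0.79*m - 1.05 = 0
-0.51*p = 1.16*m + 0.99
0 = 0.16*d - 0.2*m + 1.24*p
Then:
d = -10.05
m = -1.33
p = 1.08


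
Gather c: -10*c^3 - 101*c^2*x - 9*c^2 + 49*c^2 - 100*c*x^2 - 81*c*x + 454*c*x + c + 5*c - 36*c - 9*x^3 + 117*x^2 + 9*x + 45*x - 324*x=-10*c^3 + c^2*(40 - 101*x) + c*(-100*x^2 + 373*x - 30) - 9*x^3 + 117*x^2 - 270*x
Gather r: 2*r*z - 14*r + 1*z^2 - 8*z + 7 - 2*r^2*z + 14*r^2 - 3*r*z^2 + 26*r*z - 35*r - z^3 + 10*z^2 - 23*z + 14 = r^2*(14 - 2*z) + r*(-3*z^2 + 28*z - 49) - z^3 + 11*z^2 - 31*z + 21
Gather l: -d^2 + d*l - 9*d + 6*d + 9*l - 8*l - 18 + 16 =-d^2 - 3*d + l*(d + 1) - 2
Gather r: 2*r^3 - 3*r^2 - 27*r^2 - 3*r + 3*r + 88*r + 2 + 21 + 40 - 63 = 2*r^3 - 30*r^2 + 88*r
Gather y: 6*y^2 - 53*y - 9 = 6*y^2 - 53*y - 9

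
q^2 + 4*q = q*(q + 4)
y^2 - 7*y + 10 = (y - 5)*(y - 2)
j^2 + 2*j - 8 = (j - 2)*(j + 4)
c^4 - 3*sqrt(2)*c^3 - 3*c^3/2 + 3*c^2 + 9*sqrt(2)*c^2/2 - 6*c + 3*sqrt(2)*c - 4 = (c - 2)*(c + 1/2)*(c - 2*sqrt(2))*(c - sqrt(2))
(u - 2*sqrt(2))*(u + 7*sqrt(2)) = u^2 + 5*sqrt(2)*u - 28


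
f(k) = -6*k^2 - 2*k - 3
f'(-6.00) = 70.00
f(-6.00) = -207.00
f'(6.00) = -74.00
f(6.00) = -231.00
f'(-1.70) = 18.40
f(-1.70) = -16.94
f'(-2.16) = 23.92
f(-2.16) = -26.67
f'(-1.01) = 10.12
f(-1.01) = -7.10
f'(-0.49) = 3.88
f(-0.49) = -3.46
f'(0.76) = -11.12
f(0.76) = -7.99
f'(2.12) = -27.44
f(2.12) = -34.21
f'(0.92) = -13.04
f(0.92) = -9.92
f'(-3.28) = 37.36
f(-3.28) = -60.99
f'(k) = -12*k - 2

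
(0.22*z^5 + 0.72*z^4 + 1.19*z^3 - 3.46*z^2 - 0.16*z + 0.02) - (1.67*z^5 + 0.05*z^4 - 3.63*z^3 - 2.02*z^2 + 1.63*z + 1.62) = -1.45*z^5 + 0.67*z^4 + 4.82*z^3 - 1.44*z^2 - 1.79*z - 1.6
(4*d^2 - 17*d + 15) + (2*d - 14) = 4*d^2 - 15*d + 1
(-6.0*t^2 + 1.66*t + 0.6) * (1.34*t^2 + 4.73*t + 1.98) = -8.04*t^4 - 26.1556*t^3 - 3.2242*t^2 + 6.1248*t + 1.188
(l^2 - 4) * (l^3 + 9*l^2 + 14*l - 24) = l^5 + 9*l^4 + 10*l^3 - 60*l^2 - 56*l + 96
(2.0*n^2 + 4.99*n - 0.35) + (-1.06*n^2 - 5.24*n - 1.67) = 0.94*n^2 - 0.25*n - 2.02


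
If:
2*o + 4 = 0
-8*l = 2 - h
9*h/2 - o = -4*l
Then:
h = -1/5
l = -11/40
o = -2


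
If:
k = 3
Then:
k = 3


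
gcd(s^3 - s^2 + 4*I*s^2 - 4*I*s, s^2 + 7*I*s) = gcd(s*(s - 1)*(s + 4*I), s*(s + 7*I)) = s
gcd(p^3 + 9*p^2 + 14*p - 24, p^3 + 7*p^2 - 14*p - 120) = p + 6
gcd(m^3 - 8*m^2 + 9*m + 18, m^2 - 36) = m - 6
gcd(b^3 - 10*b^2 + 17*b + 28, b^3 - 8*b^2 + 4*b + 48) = b - 4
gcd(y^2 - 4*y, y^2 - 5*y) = y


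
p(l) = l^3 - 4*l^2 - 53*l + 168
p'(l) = 3*l^2 - 8*l - 53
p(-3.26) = 263.62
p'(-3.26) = 4.96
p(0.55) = 137.81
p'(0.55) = -56.49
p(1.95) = 56.85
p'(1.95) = -57.19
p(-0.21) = 178.94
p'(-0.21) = -51.19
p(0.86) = 120.10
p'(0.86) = -57.66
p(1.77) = 67.20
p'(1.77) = -57.76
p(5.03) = -72.53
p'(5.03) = -17.34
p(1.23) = 98.62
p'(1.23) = -58.30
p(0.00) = 168.00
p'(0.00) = -53.00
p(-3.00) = 264.00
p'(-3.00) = -2.00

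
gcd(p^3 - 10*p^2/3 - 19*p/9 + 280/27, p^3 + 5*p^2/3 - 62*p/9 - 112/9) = p - 8/3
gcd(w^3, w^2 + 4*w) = w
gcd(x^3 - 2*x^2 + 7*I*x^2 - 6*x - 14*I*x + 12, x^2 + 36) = x + 6*I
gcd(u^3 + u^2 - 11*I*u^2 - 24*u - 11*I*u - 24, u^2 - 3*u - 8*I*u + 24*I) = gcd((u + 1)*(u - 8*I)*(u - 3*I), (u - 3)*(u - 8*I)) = u - 8*I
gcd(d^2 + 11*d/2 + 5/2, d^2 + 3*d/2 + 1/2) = d + 1/2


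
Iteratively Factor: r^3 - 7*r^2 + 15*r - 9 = (r - 1)*(r^2 - 6*r + 9) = (r - 3)*(r - 1)*(r - 3)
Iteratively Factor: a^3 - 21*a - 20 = (a - 5)*(a^2 + 5*a + 4) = (a - 5)*(a + 1)*(a + 4)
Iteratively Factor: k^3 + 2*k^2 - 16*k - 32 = (k - 4)*(k^2 + 6*k + 8) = (k - 4)*(k + 2)*(k + 4)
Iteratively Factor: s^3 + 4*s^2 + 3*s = (s)*(s^2 + 4*s + 3) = s*(s + 1)*(s + 3)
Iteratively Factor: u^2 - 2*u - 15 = (u - 5)*(u + 3)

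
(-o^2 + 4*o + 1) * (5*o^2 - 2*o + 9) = -5*o^4 + 22*o^3 - 12*o^2 + 34*o + 9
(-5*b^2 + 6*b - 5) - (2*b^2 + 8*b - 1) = -7*b^2 - 2*b - 4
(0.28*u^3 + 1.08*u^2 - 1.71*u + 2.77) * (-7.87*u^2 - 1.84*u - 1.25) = -2.2036*u^5 - 9.0148*u^4 + 11.1205*u^3 - 20.0035*u^2 - 2.9593*u - 3.4625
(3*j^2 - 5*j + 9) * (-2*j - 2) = -6*j^3 + 4*j^2 - 8*j - 18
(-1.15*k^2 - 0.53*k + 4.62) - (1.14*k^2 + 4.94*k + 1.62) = -2.29*k^2 - 5.47*k + 3.0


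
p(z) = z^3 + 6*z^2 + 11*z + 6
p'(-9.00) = 146.00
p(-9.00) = -336.00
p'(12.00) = 587.00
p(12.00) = 2730.00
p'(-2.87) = 1.27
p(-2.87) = 0.21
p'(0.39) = 16.14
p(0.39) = 11.26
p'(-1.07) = 1.59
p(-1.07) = -0.13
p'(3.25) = 81.69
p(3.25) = 139.45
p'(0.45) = 17.01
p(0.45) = 12.26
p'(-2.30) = -0.73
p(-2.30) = 0.27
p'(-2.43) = -0.45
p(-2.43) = 0.35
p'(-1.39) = 0.12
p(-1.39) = -0.38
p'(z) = 3*z^2 + 12*z + 11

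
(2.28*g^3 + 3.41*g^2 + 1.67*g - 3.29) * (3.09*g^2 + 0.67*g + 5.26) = 7.0452*g^5 + 12.0645*g^4 + 19.4378*g^3 + 8.8894*g^2 + 6.5799*g - 17.3054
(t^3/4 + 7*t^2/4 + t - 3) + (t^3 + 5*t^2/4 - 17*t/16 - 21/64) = 5*t^3/4 + 3*t^2 - t/16 - 213/64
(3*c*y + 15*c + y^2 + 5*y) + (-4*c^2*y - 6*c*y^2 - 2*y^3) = -4*c^2*y - 6*c*y^2 + 3*c*y + 15*c - 2*y^3 + y^2 + 5*y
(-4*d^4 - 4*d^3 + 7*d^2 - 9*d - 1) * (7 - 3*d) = 12*d^5 - 16*d^4 - 49*d^3 + 76*d^2 - 60*d - 7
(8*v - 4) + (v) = 9*v - 4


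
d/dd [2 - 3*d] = -3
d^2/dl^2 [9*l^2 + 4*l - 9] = 18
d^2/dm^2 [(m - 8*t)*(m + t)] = 2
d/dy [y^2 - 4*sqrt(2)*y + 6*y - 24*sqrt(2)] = 2*y - 4*sqrt(2) + 6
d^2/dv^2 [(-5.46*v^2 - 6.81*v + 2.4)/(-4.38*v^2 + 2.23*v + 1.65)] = (367.951536*v^3 - 39.4988399999999*v^2 + 435.94578*v - 78.94461)/(84.027672*v^6 - 128.343636*v^5 - 29.618874*v^4 + 85.607693*v^3 + 11.157795*v^2 - 18.213525*v - 4.492125)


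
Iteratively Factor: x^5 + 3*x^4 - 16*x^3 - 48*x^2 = (x + 4)*(x^4 - x^3 - 12*x^2) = x*(x + 4)*(x^3 - x^2 - 12*x) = x^2*(x + 4)*(x^2 - x - 12) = x^2*(x - 4)*(x + 4)*(x + 3)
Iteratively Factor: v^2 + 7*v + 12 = (v + 3)*(v + 4)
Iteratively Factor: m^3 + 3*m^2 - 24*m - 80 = (m + 4)*(m^2 - m - 20) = (m - 5)*(m + 4)*(m + 4)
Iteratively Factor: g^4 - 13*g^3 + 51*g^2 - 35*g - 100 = (g + 1)*(g^3 - 14*g^2 + 65*g - 100) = (g - 5)*(g + 1)*(g^2 - 9*g + 20) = (g - 5)^2*(g + 1)*(g - 4)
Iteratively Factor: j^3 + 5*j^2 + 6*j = (j + 2)*(j^2 + 3*j) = (j + 2)*(j + 3)*(j)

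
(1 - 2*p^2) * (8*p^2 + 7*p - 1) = -16*p^4 - 14*p^3 + 10*p^2 + 7*p - 1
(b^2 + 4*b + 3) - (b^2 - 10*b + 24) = 14*b - 21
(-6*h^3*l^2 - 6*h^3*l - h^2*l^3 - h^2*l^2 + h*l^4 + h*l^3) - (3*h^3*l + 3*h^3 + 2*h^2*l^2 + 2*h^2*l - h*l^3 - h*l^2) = -6*h^3*l^2 - 9*h^3*l - 3*h^3 - h^2*l^3 - 3*h^2*l^2 - 2*h^2*l + h*l^4 + 2*h*l^3 + h*l^2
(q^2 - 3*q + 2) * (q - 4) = q^3 - 7*q^2 + 14*q - 8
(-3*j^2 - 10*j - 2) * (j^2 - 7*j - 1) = -3*j^4 + 11*j^3 + 71*j^2 + 24*j + 2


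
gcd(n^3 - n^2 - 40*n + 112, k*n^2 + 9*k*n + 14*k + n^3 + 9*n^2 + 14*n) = n + 7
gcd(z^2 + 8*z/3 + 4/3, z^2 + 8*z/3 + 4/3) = z^2 + 8*z/3 + 4/3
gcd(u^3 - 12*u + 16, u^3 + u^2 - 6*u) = u - 2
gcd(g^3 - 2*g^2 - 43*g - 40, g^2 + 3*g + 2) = g + 1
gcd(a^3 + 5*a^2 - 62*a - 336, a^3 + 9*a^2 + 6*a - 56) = a + 7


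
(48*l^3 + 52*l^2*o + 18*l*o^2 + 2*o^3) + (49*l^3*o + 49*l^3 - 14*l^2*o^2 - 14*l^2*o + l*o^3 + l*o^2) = 49*l^3*o + 97*l^3 - 14*l^2*o^2 + 38*l^2*o + l*o^3 + 19*l*o^2 + 2*o^3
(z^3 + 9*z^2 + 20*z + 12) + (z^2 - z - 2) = z^3 + 10*z^2 + 19*z + 10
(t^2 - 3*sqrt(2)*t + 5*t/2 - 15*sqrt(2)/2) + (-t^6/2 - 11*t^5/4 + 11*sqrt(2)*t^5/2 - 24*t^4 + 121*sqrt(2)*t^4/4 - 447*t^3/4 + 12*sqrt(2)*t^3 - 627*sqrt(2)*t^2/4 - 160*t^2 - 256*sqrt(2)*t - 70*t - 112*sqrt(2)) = -t^6/2 - 11*t^5/4 + 11*sqrt(2)*t^5/2 - 24*t^4 + 121*sqrt(2)*t^4/4 - 447*t^3/4 + 12*sqrt(2)*t^3 - 627*sqrt(2)*t^2/4 - 159*t^2 - 259*sqrt(2)*t - 135*t/2 - 239*sqrt(2)/2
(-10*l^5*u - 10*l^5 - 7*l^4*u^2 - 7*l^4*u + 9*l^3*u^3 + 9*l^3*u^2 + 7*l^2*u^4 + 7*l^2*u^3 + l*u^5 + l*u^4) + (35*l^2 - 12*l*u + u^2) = -10*l^5*u - 10*l^5 - 7*l^4*u^2 - 7*l^4*u + 9*l^3*u^3 + 9*l^3*u^2 + 7*l^2*u^4 + 7*l^2*u^3 + 35*l^2 + l*u^5 + l*u^4 - 12*l*u + u^2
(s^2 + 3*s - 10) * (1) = s^2 + 3*s - 10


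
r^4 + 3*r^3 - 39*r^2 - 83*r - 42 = (r - 6)*(r + 1)^2*(r + 7)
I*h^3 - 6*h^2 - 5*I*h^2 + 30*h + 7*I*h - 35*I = (h - 5)*(h + 7*I)*(I*h + 1)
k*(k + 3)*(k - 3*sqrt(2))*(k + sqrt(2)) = k^4 - 2*sqrt(2)*k^3 + 3*k^3 - 6*sqrt(2)*k^2 - 6*k^2 - 18*k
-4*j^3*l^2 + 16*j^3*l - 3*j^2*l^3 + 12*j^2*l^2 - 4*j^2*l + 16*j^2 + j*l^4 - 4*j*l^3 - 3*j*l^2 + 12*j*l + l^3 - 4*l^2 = (-4*j + l)*(j + l)*(l - 4)*(j*l + 1)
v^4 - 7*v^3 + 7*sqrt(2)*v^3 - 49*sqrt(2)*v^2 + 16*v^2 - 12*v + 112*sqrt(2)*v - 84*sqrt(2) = (v - 3)*(v - 2)^2*(v + 7*sqrt(2))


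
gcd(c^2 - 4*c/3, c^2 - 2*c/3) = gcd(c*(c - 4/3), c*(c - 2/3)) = c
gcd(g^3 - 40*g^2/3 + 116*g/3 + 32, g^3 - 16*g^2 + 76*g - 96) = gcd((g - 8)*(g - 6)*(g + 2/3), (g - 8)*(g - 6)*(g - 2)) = g^2 - 14*g + 48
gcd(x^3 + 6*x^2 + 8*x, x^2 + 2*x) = x^2 + 2*x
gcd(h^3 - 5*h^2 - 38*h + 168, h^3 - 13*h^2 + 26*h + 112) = h - 7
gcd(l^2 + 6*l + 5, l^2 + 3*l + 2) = l + 1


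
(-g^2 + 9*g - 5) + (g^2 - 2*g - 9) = 7*g - 14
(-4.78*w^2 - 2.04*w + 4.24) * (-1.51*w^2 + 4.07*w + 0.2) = 7.2178*w^4 - 16.3742*w^3 - 15.6612*w^2 + 16.8488*w + 0.848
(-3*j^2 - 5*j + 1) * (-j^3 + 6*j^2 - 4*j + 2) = 3*j^5 - 13*j^4 - 19*j^3 + 20*j^2 - 14*j + 2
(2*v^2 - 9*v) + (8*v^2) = 10*v^2 - 9*v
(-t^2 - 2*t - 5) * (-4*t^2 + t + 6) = 4*t^4 + 7*t^3 + 12*t^2 - 17*t - 30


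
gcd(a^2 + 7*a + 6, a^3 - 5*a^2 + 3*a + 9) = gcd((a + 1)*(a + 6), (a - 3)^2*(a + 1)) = a + 1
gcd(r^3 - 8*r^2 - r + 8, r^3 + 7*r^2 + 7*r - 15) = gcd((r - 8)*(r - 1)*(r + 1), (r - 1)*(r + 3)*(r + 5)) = r - 1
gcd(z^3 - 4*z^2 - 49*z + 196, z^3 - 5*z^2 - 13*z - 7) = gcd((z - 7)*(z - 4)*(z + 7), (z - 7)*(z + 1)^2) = z - 7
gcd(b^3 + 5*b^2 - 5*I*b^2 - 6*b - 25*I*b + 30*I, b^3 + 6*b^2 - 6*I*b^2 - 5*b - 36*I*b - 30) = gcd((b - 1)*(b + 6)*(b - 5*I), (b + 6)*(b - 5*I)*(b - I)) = b^2 + b*(6 - 5*I) - 30*I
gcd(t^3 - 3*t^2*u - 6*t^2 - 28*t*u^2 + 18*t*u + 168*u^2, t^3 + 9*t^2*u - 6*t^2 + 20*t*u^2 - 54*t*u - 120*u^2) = t^2 + 4*t*u - 6*t - 24*u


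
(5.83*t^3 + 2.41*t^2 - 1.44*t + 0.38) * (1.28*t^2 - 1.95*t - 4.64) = 7.4624*t^5 - 8.2837*t^4 - 33.5939*t^3 - 7.888*t^2 + 5.9406*t - 1.7632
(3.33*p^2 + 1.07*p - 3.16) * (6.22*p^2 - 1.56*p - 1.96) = 20.7126*p^4 + 1.4606*p^3 - 27.8512*p^2 + 2.8324*p + 6.1936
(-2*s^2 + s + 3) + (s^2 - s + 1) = 4 - s^2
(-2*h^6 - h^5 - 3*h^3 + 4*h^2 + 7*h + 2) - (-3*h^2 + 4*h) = -2*h^6 - h^5 - 3*h^3 + 7*h^2 + 3*h + 2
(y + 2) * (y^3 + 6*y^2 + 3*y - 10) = y^4 + 8*y^3 + 15*y^2 - 4*y - 20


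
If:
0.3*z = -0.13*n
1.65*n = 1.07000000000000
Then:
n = 0.65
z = -0.28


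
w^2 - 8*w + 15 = (w - 5)*(w - 3)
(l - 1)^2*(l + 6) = l^3 + 4*l^2 - 11*l + 6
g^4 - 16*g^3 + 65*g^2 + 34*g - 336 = (g - 8)*(g - 7)*(g - 3)*(g + 2)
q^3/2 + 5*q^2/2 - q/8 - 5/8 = (q/2 + 1/4)*(q - 1/2)*(q + 5)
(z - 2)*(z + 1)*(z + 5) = z^3 + 4*z^2 - 7*z - 10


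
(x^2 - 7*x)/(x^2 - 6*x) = (x - 7)/(x - 6)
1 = 1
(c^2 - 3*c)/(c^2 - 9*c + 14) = c*(c - 3)/(c^2 - 9*c + 14)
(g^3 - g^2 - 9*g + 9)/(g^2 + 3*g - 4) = (g^2 - 9)/(g + 4)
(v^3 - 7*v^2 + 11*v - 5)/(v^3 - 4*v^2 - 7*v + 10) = (v - 1)/(v + 2)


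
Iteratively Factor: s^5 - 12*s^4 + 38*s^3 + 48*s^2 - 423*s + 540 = (s - 3)*(s^4 - 9*s^3 + 11*s^2 + 81*s - 180) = (s - 3)^2*(s^3 - 6*s^2 - 7*s + 60) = (s - 3)^2*(s + 3)*(s^2 - 9*s + 20) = (s - 5)*(s - 3)^2*(s + 3)*(s - 4)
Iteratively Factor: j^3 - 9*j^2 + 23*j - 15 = (j - 1)*(j^2 - 8*j + 15) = (j - 3)*(j - 1)*(j - 5)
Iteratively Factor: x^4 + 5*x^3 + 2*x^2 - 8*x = (x + 2)*(x^3 + 3*x^2 - 4*x) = (x + 2)*(x + 4)*(x^2 - x) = x*(x + 2)*(x + 4)*(x - 1)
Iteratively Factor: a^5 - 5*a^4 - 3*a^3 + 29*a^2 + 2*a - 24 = (a - 3)*(a^4 - 2*a^3 - 9*a^2 + 2*a + 8) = (a - 3)*(a + 1)*(a^3 - 3*a^2 - 6*a + 8) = (a - 3)*(a + 1)*(a + 2)*(a^2 - 5*a + 4) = (a - 4)*(a - 3)*(a + 1)*(a + 2)*(a - 1)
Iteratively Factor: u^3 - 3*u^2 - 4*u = (u + 1)*(u^2 - 4*u) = (u - 4)*(u + 1)*(u)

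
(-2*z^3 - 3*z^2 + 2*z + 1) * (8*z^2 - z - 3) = -16*z^5 - 22*z^4 + 25*z^3 + 15*z^2 - 7*z - 3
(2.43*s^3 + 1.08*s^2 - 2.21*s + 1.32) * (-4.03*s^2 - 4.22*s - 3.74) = -9.7929*s^5 - 14.607*s^4 - 4.7395*s^3 - 0.0326000000000004*s^2 + 2.695*s - 4.9368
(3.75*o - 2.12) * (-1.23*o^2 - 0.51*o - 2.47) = -4.6125*o^3 + 0.6951*o^2 - 8.1813*o + 5.2364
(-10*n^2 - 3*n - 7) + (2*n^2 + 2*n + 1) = -8*n^2 - n - 6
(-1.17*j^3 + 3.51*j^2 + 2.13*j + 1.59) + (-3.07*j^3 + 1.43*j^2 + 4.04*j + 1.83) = -4.24*j^3 + 4.94*j^2 + 6.17*j + 3.42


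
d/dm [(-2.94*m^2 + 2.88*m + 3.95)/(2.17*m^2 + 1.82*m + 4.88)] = (-11.6004*m^2 - 45.8374*m + 6.8654)/(4.7089*m^4 + 7.8988*m^3 + 24.4916*m^2 + 17.7632*m + 23.8144)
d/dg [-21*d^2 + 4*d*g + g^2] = 4*d + 2*g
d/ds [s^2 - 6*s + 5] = 2*s - 6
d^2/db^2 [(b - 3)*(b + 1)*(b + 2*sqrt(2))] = 6*b - 4 + 4*sqrt(2)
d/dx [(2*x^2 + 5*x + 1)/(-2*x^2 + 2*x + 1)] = (14*x^2 + 8*x + 3)/(4*x^4 - 8*x^3 + 4*x + 1)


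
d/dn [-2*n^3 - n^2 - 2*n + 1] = -6*n^2 - 2*n - 2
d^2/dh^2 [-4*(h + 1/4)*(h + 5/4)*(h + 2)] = -24*h - 28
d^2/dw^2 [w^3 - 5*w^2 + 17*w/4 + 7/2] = 6*w - 10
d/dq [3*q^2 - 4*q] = 6*q - 4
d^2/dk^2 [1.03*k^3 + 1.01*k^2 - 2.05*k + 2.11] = 6.18*k + 2.02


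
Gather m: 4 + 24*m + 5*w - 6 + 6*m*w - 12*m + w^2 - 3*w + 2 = m*(6*w + 12) + w^2 + 2*w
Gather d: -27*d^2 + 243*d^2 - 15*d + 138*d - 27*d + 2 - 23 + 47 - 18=216*d^2 + 96*d + 8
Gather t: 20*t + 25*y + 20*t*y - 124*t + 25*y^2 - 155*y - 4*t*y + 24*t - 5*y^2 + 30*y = t*(16*y - 80) + 20*y^2 - 100*y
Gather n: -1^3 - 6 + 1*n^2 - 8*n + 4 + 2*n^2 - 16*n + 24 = 3*n^2 - 24*n + 21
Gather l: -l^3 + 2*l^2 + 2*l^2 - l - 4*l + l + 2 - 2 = -l^3 + 4*l^2 - 4*l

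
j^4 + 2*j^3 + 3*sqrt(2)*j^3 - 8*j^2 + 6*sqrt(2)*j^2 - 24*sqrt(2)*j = j*(j - 2)*(j + 4)*(j + 3*sqrt(2))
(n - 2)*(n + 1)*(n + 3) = n^3 + 2*n^2 - 5*n - 6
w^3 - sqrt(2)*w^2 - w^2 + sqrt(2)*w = w*(w - 1)*(w - sqrt(2))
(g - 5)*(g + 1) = g^2 - 4*g - 5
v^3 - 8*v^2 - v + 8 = (v - 8)*(v - 1)*(v + 1)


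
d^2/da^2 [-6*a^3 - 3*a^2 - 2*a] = -36*a - 6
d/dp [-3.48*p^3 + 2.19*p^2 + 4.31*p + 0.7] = -10.44*p^2 + 4.38*p + 4.31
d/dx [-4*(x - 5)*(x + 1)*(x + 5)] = -12*x^2 - 8*x + 100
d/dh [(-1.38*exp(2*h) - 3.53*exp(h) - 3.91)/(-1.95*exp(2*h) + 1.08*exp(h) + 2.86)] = (-8.3739*exp(2*h) - 23.1426*exp(h) - 5.873)*exp(h)/(3.8025*exp(4*h) - 4.212*exp(3*h) - 9.9876*exp(2*h) + 6.1776*exp(h) + 8.1796)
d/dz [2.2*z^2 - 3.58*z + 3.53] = 4.4*z - 3.58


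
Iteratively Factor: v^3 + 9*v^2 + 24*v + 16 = (v + 1)*(v^2 + 8*v + 16) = (v + 1)*(v + 4)*(v + 4)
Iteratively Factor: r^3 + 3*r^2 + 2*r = (r + 1)*(r^2 + 2*r) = r*(r + 1)*(r + 2)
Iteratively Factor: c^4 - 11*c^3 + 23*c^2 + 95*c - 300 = (c + 3)*(c^3 - 14*c^2 + 65*c - 100) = (c - 5)*(c + 3)*(c^2 - 9*c + 20) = (c - 5)*(c - 4)*(c + 3)*(c - 5)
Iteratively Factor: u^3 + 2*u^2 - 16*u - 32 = (u + 2)*(u^2 - 16) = (u + 2)*(u + 4)*(u - 4)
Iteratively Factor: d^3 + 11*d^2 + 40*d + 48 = (d + 4)*(d^2 + 7*d + 12) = (d + 4)^2*(d + 3)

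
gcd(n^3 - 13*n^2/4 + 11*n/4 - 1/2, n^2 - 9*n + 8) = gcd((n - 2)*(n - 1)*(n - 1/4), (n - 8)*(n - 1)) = n - 1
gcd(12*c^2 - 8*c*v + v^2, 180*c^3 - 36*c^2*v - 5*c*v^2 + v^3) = -6*c + v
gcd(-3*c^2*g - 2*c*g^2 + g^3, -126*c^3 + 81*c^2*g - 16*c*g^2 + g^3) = 3*c - g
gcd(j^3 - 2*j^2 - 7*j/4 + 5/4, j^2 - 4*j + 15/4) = j - 5/2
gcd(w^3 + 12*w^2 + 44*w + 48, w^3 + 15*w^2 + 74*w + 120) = w^2 + 10*w + 24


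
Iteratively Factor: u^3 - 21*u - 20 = (u + 1)*(u^2 - u - 20) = (u - 5)*(u + 1)*(u + 4)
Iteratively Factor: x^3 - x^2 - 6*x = (x + 2)*(x^2 - 3*x) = (x - 3)*(x + 2)*(x)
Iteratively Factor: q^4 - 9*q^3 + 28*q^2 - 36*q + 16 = (q - 2)*(q^3 - 7*q^2 + 14*q - 8) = (q - 4)*(q - 2)*(q^2 - 3*q + 2) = (q - 4)*(q - 2)*(q - 1)*(q - 2)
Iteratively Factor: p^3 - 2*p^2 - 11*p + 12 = (p - 4)*(p^2 + 2*p - 3) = (p - 4)*(p - 1)*(p + 3)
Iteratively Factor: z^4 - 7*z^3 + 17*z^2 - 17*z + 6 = (z - 3)*(z^3 - 4*z^2 + 5*z - 2) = (z - 3)*(z - 1)*(z^2 - 3*z + 2) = (z - 3)*(z - 2)*(z - 1)*(z - 1)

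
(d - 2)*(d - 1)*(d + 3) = d^3 - 7*d + 6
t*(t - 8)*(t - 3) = t^3 - 11*t^2 + 24*t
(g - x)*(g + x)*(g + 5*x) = g^3 + 5*g^2*x - g*x^2 - 5*x^3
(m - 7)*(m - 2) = m^2 - 9*m + 14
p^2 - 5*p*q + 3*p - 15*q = (p + 3)*(p - 5*q)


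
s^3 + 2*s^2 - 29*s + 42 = (s - 3)*(s - 2)*(s + 7)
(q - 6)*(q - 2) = q^2 - 8*q + 12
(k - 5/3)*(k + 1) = k^2 - 2*k/3 - 5/3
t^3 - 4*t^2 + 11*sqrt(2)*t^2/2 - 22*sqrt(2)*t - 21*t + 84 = (t - 4)*(t - 3*sqrt(2)/2)*(t + 7*sqrt(2))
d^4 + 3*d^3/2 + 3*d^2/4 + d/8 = d*(d + 1/2)^3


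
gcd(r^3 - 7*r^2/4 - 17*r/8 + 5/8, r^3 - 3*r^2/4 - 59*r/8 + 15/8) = r - 1/4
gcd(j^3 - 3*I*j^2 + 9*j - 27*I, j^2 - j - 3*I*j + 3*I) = j - 3*I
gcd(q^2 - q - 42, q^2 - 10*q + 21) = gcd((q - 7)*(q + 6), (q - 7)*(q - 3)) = q - 7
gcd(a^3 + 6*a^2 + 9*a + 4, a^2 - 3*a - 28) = a + 4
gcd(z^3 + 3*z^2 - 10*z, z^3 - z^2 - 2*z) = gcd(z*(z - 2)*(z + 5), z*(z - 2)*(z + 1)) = z^2 - 2*z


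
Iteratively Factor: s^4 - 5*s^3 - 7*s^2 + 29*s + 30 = (s - 5)*(s^3 - 7*s - 6) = (s - 5)*(s + 2)*(s^2 - 2*s - 3) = (s - 5)*(s - 3)*(s + 2)*(s + 1)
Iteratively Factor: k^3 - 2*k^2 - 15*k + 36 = (k - 3)*(k^2 + k - 12) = (k - 3)*(k + 4)*(k - 3)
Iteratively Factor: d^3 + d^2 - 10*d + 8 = (d - 2)*(d^2 + 3*d - 4) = (d - 2)*(d + 4)*(d - 1)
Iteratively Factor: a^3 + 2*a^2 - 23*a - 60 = (a + 3)*(a^2 - a - 20) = (a - 5)*(a + 3)*(a + 4)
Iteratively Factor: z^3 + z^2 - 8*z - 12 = (z + 2)*(z^2 - z - 6) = (z + 2)^2*(z - 3)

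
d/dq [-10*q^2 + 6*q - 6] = 6 - 20*q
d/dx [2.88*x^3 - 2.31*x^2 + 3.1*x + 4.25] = 8.64*x^2 - 4.62*x + 3.1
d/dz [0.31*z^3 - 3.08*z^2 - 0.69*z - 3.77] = 0.93*z^2 - 6.16*z - 0.69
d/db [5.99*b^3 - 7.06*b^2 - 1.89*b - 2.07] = 17.97*b^2 - 14.12*b - 1.89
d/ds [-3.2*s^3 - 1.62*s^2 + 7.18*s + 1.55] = -9.6*s^2 - 3.24*s + 7.18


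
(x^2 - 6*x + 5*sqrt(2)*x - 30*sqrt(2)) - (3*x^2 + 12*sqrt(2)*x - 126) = -2*x^2 - 7*sqrt(2)*x - 6*x - 30*sqrt(2) + 126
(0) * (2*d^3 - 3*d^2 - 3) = 0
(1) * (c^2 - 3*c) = c^2 - 3*c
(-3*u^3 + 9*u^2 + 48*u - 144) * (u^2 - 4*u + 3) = -3*u^5 + 21*u^4 + 3*u^3 - 309*u^2 + 720*u - 432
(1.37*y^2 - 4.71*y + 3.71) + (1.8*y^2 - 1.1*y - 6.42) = 3.17*y^2 - 5.81*y - 2.71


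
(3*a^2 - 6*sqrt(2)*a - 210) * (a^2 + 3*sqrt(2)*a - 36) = 3*a^4 + 3*sqrt(2)*a^3 - 354*a^2 - 414*sqrt(2)*a + 7560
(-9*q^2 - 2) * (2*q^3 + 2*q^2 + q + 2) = -18*q^5 - 18*q^4 - 13*q^3 - 22*q^2 - 2*q - 4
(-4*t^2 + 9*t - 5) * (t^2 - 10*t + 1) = -4*t^4 + 49*t^3 - 99*t^2 + 59*t - 5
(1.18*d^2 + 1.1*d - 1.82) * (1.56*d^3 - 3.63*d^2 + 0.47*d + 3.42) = 1.8408*d^5 - 2.5674*d^4 - 6.2776*d^3 + 11.1592*d^2 + 2.9066*d - 6.2244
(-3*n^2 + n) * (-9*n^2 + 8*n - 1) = 27*n^4 - 33*n^3 + 11*n^2 - n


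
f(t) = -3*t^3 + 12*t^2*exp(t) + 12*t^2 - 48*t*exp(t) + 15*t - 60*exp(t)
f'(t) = 12*t^2*exp(t) - 9*t^2 - 24*t*exp(t) + 24*t - 108*exp(t) + 15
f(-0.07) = -53.75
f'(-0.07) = -85.80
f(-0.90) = -4.47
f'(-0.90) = -45.07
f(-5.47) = 770.37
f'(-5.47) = -383.96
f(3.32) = -2336.69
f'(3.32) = -1537.21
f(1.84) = -628.55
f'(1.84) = -673.58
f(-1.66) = 31.92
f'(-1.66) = -56.31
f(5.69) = 16311.70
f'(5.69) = 42455.01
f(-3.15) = 174.60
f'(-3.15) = -146.19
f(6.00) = 33762.02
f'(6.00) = 72452.18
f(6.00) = 33762.02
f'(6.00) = 72452.18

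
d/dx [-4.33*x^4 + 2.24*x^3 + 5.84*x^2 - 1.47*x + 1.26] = -17.32*x^3 + 6.72*x^2 + 11.68*x - 1.47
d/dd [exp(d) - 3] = exp(d)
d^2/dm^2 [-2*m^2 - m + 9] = -4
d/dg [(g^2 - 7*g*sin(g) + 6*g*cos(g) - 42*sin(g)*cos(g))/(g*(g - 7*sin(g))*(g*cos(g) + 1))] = (g^3*sin(g) - g^2*cos(g) - 6*g*sin(g) - 12*g*cos(g)^2 - 6*cos(g))/(g^2*(g*cos(g) + 1)^2)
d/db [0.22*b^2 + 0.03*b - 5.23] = 0.44*b + 0.03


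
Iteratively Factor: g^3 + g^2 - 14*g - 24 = (g - 4)*(g^2 + 5*g + 6) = (g - 4)*(g + 2)*(g + 3)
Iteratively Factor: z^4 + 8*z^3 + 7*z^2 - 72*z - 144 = (z + 3)*(z^3 + 5*z^2 - 8*z - 48) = (z + 3)*(z + 4)*(z^2 + z - 12) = (z - 3)*(z + 3)*(z + 4)*(z + 4)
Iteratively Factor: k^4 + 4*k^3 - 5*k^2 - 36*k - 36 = (k + 2)*(k^3 + 2*k^2 - 9*k - 18) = (k - 3)*(k + 2)*(k^2 + 5*k + 6) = (k - 3)*(k + 2)^2*(k + 3)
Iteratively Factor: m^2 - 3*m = (m - 3)*(m)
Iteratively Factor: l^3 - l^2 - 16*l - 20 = (l + 2)*(l^2 - 3*l - 10) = (l + 2)^2*(l - 5)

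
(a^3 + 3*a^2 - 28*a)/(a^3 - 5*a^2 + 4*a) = (a + 7)/(a - 1)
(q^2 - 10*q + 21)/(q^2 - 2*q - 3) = (q - 7)/(q + 1)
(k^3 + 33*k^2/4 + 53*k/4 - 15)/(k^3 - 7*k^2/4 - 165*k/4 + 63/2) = (k^2 + 9*k + 20)/(k^2 - k - 42)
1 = 1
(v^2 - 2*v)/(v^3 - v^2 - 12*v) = (2 - v)/(-v^2 + v + 12)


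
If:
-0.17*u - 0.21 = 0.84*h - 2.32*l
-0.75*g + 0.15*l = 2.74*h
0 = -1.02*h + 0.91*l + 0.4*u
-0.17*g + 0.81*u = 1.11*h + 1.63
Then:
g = -9.10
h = 2.56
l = 1.28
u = 3.61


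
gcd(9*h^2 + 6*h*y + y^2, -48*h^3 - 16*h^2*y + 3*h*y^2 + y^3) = 3*h + y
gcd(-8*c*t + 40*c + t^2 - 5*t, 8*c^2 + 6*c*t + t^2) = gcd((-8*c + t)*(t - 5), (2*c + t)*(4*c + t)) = 1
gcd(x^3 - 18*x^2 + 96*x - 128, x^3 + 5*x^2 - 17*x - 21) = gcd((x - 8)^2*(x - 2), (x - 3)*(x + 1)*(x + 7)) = 1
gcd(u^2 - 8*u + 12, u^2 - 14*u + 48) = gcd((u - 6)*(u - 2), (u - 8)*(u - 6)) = u - 6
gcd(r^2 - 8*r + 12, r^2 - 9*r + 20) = 1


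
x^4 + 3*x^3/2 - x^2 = x^2*(x - 1/2)*(x + 2)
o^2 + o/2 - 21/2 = (o - 3)*(o + 7/2)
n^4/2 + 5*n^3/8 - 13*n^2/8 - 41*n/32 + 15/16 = (n/2 + 1)*(n - 3/2)*(n - 1/2)*(n + 5/4)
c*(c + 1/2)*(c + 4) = c^3 + 9*c^2/2 + 2*c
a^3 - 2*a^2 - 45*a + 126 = (a - 6)*(a - 3)*(a + 7)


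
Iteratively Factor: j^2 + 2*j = (j + 2)*(j)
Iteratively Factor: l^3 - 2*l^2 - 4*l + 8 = (l - 2)*(l^2 - 4) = (l - 2)^2*(l + 2)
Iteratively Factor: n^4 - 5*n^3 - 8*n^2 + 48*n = (n - 4)*(n^3 - n^2 - 12*n) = (n - 4)^2*(n^2 + 3*n) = n*(n - 4)^2*(n + 3)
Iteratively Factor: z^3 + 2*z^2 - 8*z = (z - 2)*(z^2 + 4*z) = (z - 2)*(z + 4)*(z)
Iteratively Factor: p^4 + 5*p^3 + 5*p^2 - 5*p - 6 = (p + 3)*(p^3 + 2*p^2 - p - 2) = (p - 1)*(p + 3)*(p^2 + 3*p + 2) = (p - 1)*(p + 1)*(p + 3)*(p + 2)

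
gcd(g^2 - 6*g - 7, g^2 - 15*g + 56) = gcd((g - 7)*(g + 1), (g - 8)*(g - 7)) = g - 7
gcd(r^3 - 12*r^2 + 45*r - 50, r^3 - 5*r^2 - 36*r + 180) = r - 5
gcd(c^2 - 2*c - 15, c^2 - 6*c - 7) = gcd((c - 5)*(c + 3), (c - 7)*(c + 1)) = 1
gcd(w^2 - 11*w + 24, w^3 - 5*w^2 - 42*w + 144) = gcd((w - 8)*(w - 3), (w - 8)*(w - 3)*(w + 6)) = w^2 - 11*w + 24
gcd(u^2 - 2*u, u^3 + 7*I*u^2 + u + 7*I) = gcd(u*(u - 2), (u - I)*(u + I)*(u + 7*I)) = 1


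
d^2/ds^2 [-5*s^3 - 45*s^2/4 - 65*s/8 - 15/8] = -30*s - 45/2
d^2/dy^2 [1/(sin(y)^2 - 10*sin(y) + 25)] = 2*(-5*sin(y) + cos(2*y) + 2)/(sin(y) - 5)^4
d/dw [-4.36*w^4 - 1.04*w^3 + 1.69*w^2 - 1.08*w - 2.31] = -17.44*w^3 - 3.12*w^2 + 3.38*w - 1.08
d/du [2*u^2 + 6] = 4*u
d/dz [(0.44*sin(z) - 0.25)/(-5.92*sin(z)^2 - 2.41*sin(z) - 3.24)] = (2.6048*sin(z)^2 - 2.96*sin(z) - 2.0281)*cos(z)/(35.0464*sin(z)^4 + 28.5344*sin(z)^3 + 44.1697*sin(z)^2 + 15.6168*sin(z) + 10.4976)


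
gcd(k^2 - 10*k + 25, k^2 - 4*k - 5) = k - 5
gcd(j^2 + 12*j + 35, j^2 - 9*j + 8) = 1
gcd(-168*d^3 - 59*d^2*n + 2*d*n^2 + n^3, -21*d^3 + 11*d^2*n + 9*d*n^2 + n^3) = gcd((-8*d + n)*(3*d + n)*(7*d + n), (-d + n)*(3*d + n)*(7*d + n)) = 21*d^2 + 10*d*n + n^2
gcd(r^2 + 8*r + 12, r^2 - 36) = r + 6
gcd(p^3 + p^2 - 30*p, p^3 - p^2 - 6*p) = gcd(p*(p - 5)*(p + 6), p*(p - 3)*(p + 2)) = p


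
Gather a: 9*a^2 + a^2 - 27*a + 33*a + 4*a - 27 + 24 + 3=10*a^2 + 10*a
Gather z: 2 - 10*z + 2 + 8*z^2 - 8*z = 8*z^2 - 18*z + 4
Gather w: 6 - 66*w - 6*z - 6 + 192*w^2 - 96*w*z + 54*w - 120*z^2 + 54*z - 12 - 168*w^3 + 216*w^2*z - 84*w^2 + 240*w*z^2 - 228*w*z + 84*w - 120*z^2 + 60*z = -168*w^3 + w^2*(216*z + 108) + w*(240*z^2 - 324*z + 72) - 240*z^2 + 108*z - 12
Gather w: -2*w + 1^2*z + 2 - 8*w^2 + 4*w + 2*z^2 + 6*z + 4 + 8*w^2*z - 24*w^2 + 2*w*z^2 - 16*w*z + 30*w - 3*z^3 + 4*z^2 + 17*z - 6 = w^2*(8*z - 32) + w*(2*z^2 - 16*z + 32) - 3*z^3 + 6*z^2 + 24*z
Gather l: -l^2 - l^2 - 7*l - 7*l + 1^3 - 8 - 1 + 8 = -2*l^2 - 14*l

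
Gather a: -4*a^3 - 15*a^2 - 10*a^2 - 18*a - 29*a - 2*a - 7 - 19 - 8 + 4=-4*a^3 - 25*a^2 - 49*a - 30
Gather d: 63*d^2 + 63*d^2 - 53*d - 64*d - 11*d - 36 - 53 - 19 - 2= 126*d^2 - 128*d - 110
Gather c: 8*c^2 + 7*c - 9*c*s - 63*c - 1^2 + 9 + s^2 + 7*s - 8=8*c^2 + c*(-9*s - 56) + s^2 + 7*s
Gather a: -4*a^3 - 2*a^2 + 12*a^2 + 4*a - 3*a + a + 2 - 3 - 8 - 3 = -4*a^3 + 10*a^2 + 2*a - 12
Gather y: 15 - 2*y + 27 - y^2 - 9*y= -y^2 - 11*y + 42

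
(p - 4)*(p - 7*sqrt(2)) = p^2 - 7*sqrt(2)*p - 4*p + 28*sqrt(2)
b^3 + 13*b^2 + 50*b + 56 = (b + 2)*(b + 4)*(b + 7)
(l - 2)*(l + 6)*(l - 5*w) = l^3 - 5*l^2*w + 4*l^2 - 20*l*w - 12*l + 60*w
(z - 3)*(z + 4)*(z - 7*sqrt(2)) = z^3 - 7*sqrt(2)*z^2 + z^2 - 12*z - 7*sqrt(2)*z + 84*sqrt(2)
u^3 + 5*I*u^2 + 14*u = u*(u - 2*I)*(u + 7*I)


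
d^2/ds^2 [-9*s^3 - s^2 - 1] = -54*s - 2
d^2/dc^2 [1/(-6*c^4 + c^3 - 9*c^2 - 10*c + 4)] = 2*(3*(12*c^2 - c + 3)*(6*c^4 - c^3 + 9*c^2 + 10*c - 4) - (24*c^3 - 3*c^2 + 18*c + 10)^2)/(6*c^4 - c^3 + 9*c^2 + 10*c - 4)^3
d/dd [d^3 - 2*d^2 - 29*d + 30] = 3*d^2 - 4*d - 29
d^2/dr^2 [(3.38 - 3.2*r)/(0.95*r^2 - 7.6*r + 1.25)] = (-(1.9*r - 7.6)*(3.2*r - 3.38)*(3.8*r - 15.2) + (18.24*r - 55.062)*(0.95*r^2 - 7.6*r + 1.25))/(0.95*r^2 - 7.6*r + 1.25)^3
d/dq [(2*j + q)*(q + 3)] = 2*j + 2*q + 3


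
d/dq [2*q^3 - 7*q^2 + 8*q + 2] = 6*q^2 - 14*q + 8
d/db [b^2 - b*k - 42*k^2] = 2*b - k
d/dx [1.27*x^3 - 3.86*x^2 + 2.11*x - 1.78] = 3.81*x^2 - 7.72*x + 2.11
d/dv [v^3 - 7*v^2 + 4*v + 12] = 3*v^2 - 14*v + 4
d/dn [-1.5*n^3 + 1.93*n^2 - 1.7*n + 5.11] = -4.5*n^2 + 3.86*n - 1.7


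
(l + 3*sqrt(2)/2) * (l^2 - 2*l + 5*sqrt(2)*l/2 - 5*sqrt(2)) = l^3 - 2*l^2 + 4*sqrt(2)*l^2 - 8*sqrt(2)*l + 15*l/2 - 15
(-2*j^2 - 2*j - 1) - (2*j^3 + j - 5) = -2*j^3 - 2*j^2 - 3*j + 4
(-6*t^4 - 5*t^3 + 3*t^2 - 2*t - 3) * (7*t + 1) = -42*t^5 - 41*t^4 + 16*t^3 - 11*t^2 - 23*t - 3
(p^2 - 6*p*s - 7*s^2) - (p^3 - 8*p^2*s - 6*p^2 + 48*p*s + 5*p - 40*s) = -p^3 + 8*p^2*s + 7*p^2 - 54*p*s - 5*p - 7*s^2 + 40*s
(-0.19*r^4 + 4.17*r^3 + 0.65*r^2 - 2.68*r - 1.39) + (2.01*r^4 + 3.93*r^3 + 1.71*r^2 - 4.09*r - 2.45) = 1.82*r^4 + 8.1*r^3 + 2.36*r^2 - 6.77*r - 3.84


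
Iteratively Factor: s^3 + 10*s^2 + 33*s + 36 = (s + 3)*(s^2 + 7*s + 12) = (s + 3)^2*(s + 4)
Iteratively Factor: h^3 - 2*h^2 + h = (h - 1)*(h^2 - h) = h*(h - 1)*(h - 1)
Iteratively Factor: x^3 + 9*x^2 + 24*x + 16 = (x + 4)*(x^2 + 5*x + 4) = (x + 1)*(x + 4)*(x + 4)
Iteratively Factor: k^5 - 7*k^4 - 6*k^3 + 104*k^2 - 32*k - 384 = (k - 4)*(k^4 - 3*k^3 - 18*k^2 + 32*k + 96) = (k - 4)^2*(k^3 + k^2 - 14*k - 24) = (k - 4)^2*(k + 3)*(k^2 - 2*k - 8) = (k - 4)^3*(k + 3)*(k + 2)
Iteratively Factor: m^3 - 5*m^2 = (m)*(m^2 - 5*m) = m*(m - 5)*(m)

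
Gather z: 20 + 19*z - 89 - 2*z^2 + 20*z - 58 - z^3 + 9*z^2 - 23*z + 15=-z^3 + 7*z^2 + 16*z - 112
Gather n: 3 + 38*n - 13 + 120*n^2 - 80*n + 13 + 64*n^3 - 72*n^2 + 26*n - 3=64*n^3 + 48*n^2 - 16*n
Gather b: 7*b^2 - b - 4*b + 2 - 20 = 7*b^2 - 5*b - 18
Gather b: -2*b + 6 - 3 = 3 - 2*b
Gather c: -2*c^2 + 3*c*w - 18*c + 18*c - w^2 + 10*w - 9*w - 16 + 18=-2*c^2 + 3*c*w - w^2 + w + 2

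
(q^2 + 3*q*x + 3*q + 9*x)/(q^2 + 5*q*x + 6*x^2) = (q + 3)/(q + 2*x)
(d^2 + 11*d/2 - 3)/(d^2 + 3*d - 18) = (d - 1/2)/(d - 3)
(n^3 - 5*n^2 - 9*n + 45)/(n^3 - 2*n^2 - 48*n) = (-n^3 + 5*n^2 + 9*n - 45)/(n*(-n^2 + 2*n + 48))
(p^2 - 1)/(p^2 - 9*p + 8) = (p + 1)/(p - 8)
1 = 1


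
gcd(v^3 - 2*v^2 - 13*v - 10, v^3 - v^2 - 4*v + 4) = v + 2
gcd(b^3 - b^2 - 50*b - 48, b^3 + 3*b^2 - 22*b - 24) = b^2 + 7*b + 6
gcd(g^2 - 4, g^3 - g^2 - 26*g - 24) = 1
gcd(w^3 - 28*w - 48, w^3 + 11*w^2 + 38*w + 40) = w^2 + 6*w + 8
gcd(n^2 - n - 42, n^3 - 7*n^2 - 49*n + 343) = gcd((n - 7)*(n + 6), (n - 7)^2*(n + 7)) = n - 7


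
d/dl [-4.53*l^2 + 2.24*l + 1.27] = 2.24 - 9.06*l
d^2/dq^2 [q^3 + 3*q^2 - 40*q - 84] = 6*q + 6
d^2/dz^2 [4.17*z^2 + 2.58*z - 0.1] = 8.34000000000000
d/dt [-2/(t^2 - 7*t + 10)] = 2*(2*t - 7)/(t^2 - 7*t + 10)^2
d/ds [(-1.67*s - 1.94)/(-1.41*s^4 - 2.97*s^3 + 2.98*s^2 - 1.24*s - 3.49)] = (-7.0641*s^4 - 20.8614*s^3 - 12.3088*s^2 + 11.5624*s + 3.4227)/(1.9881*s^8 + 8.3754*s^7 + 0.417300000000003*s^6 - 14.2044*s^5 + 26.0878*s^4 + 13.3402*s^3 - 19.2628*s^2 + 8.6552*s + 12.1801)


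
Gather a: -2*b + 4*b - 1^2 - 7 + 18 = 2*b + 10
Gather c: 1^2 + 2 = 3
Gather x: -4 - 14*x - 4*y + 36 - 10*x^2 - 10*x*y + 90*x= -10*x^2 + x*(76 - 10*y) - 4*y + 32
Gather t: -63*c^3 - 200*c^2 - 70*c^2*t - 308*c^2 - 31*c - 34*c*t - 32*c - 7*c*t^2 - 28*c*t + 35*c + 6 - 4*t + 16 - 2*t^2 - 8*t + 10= -63*c^3 - 508*c^2 - 28*c + t^2*(-7*c - 2) + t*(-70*c^2 - 62*c - 12) + 32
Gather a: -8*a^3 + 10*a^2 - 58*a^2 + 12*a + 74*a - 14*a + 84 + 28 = -8*a^3 - 48*a^2 + 72*a + 112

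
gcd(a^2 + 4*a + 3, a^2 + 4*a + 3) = a^2 + 4*a + 3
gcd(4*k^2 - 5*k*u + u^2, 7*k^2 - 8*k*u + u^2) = -k + u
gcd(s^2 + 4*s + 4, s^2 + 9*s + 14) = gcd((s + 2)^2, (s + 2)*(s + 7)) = s + 2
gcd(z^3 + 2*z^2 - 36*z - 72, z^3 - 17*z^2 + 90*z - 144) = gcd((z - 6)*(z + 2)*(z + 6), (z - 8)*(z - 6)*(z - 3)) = z - 6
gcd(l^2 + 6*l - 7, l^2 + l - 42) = l + 7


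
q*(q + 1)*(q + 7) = q^3 + 8*q^2 + 7*q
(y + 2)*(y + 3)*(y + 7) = y^3 + 12*y^2 + 41*y + 42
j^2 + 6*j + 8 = (j + 2)*(j + 4)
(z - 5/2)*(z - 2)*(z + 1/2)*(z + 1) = z^4 - 3*z^3 - 5*z^2/4 + 21*z/4 + 5/2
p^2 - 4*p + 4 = (p - 2)^2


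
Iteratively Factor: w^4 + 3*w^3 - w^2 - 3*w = (w + 3)*(w^3 - w) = w*(w + 3)*(w^2 - 1) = w*(w + 1)*(w + 3)*(w - 1)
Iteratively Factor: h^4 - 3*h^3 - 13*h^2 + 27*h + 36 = (h + 3)*(h^3 - 6*h^2 + 5*h + 12) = (h - 3)*(h + 3)*(h^2 - 3*h - 4) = (h - 4)*(h - 3)*(h + 3)*(h + 1)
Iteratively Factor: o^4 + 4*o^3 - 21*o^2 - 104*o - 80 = (o + 4)*(o^3 - 21*o - 20) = (o + 4)^2*(o^2 - 4*o - 5) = (o - 5)*(o + 4)^2*(o + 1)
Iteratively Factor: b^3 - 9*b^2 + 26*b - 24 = (b - 3)*(b^2 - 6*b + 8) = (b - 4)*(b - 3)*(b - 2)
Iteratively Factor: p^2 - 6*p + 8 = (p - 4)*(p - 2)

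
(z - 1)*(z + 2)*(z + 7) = z^3 + 8*z^2 + 5*z - 14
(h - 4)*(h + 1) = h^2 - 3*h - 4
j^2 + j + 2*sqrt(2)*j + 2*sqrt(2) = (j + 1)*(j + 2*sqrt(2))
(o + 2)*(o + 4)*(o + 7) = o^3 + 13*o^2 + 50*o + 56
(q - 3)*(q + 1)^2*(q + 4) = q^4 + 3*q^3 - 9*q^2 - 23*q - 12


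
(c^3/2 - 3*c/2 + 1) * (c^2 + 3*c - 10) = c^5/2 + 3*c^4/2 - 13*c^3/2 - 7*c^2/2 + 18*c - 10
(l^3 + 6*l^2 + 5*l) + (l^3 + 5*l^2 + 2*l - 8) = 2*l^3 + 11*l^2 + 7*l - 8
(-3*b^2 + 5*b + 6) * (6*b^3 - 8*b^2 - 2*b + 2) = -18*b^5 + 54*b^4 + 2*b^3 - 64*b^2 - 2*b + 12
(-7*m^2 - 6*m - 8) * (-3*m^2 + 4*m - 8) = 21*m^4 - 10*m^3 + 56*m^2 + 16*m + 64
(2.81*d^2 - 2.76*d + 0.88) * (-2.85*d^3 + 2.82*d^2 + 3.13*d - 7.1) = -8.0085*d^5 + 15.7902*d^4 - 1.4959*d^3 - 26.1082*d^2 + 22.3504*d - 6.248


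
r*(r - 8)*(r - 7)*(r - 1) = r^4 - 16*r^3 + 71*r^2 - 56*r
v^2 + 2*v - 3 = (v - 1)*(v + 3)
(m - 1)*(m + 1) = m^2 - 1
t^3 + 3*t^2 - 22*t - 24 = (t - 4)*(t + 1)*(t + 6)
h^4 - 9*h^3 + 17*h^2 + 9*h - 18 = (h - 6)*(h - 3)*(h - 1)*(h + 1)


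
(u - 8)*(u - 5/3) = u^2 - 29*u/3 + 40/3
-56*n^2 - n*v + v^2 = (-8*n + v)*(7*n + v)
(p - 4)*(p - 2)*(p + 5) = p^3 - p^2 - 22*p + 40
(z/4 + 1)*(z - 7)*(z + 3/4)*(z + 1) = z^4/4 - 5*z^3/16 - 65*z^2/8 - 205*z/16 - 21/4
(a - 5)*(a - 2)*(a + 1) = a^3 - 6*a^2 + 3*a + 10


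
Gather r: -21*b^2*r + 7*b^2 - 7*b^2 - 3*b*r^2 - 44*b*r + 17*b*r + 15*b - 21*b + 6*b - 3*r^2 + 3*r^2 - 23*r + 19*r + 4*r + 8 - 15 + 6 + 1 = -3*b*r^2 + r*(-21*b^2 - 27*b)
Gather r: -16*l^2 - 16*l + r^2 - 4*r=-16*l^2 - 16*l + r^2 - 4*r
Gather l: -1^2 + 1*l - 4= l - 5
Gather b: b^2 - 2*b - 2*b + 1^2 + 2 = b^2 - 4*b + 3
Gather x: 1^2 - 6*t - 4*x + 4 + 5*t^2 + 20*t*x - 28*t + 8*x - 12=5*t^2 - 34*t + x*(20*t + 4) - 7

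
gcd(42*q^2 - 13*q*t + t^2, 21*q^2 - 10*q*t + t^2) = 7*q - t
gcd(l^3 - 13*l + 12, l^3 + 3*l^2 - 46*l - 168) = l + 4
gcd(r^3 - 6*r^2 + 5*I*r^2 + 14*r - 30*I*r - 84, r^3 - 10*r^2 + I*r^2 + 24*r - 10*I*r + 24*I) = r - 6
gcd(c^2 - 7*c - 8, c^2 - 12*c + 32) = c - 8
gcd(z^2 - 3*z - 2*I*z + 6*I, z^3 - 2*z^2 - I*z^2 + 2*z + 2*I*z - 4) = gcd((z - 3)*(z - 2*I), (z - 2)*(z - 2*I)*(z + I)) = z - 2*I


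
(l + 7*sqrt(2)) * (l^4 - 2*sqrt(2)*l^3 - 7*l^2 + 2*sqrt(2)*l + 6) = l^5 + 5*sqrt(2)*l^4 - 35*l^3 - 47*sqrt(2)*l^2 + 34*l + 42*sqrt(2)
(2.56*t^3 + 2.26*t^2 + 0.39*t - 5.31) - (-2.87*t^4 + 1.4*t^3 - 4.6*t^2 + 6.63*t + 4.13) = 2.87*t^4 + 1.16*t^3 + 6.86*t^2 - 6.24*t - 9.44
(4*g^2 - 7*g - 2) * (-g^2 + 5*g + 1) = -4*g^4 + 27*g^3 - 29*g^2 - 17*g - 2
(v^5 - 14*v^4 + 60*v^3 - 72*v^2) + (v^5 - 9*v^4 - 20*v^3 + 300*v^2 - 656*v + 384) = 2*v^5 - 23*v^4 + 40*v^3 + 228*v^2 - 656*v + 384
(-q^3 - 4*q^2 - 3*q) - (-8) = -q^3 - 4*q^2 - 3*q + 8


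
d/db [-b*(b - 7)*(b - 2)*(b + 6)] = -4*b^3 + 9*b^2 + 80*b - 84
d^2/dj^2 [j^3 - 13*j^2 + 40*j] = 6*j - 26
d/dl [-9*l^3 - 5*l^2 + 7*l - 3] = -27*l^2 - 10*l + 7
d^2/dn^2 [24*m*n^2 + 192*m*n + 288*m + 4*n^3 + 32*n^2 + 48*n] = 48*m + 24*n + 64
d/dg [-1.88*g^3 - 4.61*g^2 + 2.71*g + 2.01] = -5.64*g^2 - 9.22*g + 2.71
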